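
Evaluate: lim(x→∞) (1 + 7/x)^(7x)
This is an exponential indeterminate form.

For exponential indeterminate forms, take the natural log:
  Let L = lim(x→∞) (1 + 7/x)^(7x)
  Then ln(L) = lim(x→∞) [exponent × ln(base)]
  Evaluate using L'Hôpital or standard limits, then exponentiate.
  L = e^(49)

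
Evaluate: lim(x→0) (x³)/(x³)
This is a 0/0 indeterminate form.

Apply L'Hôpital's rule: differentiate numerator and denominator separately.
  f(x) = x^3   ⇒   f'(x) = 3·x^2
  g(x) = x^3   ⇒   g'(x) = 3·x^2
  lim(x→0) f'(x)/g'(x) = lim(x→0) (3·x^2)/(3·x^2)
  = 1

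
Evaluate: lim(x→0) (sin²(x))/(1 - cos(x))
This is a 0/0 indeterminate form.

Apply L'Hôpital's rule: differentiate numerator and denominator separately.
  f(x) = sin(x)^2   ⇒   f'(x) = 2·sin(x)·cos(x)
  g(x) = 1 - cos(x)   ⇒   g'(x) = sin(x)
  lim(x→0) f'(x)/g'(x) = lim(x→0) (2·sin(x)·cos(x))/(sin(x))
  = 2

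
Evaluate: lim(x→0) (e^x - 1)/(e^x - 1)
This is a 0/0 indeterminate form.

Apply L'Hôpital's rule: differentiate numerator and denominator separately.
  f(x) = e^(x) - 1   ⇒   f'(x) = e^(x)
  g(x) = e^(x) - 1   ⇒   g'(x) = e^(x)
  lim(x→0) f'(x)/g'(x) = lim(x→0) (e^(x))/(e^(x))
  = 1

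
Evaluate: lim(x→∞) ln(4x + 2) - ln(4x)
This is an ∞-∞ indeterminate form.

Combine fractions or rationalize to convert ∞-∞ to 0/0 form:
  lim(x→∞) ln(4x + 2) - ln(4x) = 0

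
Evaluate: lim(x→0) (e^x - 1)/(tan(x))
This is a 0/0 indeterminate form.

Apply L'Hôpital's rule: differentiate numerator and denominator separately.
  f(x) = e^(x) - 1   ⇒   f'(x) = e^(x)
  g(x) = tan(x)   ⇒   g'(x) = tan(x)^2 + 1
  lim(x→0) f'(x)/g'(x) = lim(x→0) (e^(x))/(tan(x)^2 + 1)
  = 1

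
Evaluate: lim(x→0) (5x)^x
This is an exponential indeterminate form.

For exponential indeterminate forms, take the natural log:
  Let L = lim(x→0) (5x)^x
  Then ln(L) = lim(x→0) [exponent × ln(base)]
  Evaluate using L'Hôpital or standard limits, then exponentiate.
  L = 1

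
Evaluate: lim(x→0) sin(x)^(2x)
This is an exponential indeterminate form.

For exponential indeterminate forms, take the natural log:
  Let L = lim(x→0) sin(x)^(2x)
  Then ln(L) = lim(x→0) [exponent × ln(base)]
  Evaluate using L'Hôpital or standard limits, then exponentiate.
  L = 1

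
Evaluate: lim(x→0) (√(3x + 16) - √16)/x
This is a standard limit.

Factor or rationalize the expression:
  lim(x→0) (√(3x + 16) - √16)/x = 3/8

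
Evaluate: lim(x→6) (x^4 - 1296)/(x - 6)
This is a standard limit.

Factor or rationalize the expression:
  lim(x→6) (x^4 - 1296)/(x - 6) = 864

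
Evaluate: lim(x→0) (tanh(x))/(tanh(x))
This is a 0/0 indeterminate form.

Apply L'Hôpital's rule: differentiate numerator and denominator separately.
  f(x) = tanh(x)   ⇒   f'(x) = 1 - tanh(x)^2
  g(x) = tanh(x)   ⇒   g'(x) = 1 - tanh(x)^2
  lim(x→0) f'(x)/g'(x) = lim(x→0) (1 - tanh(x)^2)/(1 - tanh(x)^2)
  = 1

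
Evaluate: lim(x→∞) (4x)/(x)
This is an ∞/∞ indeterminate form.

Apply L'Hôpital's rule: differentiate numerator and denominator separately.
  f(x) = 4·x   ⇒   f'(x) = 4
  g(x) = x   ⇒   g'(x) = 1
  lim(x→∞) f'(x)/g'(x) = lim(x→∞) (4)/(1)
  = 4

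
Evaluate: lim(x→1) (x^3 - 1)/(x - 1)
This is a standard limit.

Factor or rationalize the expression:
  lim(x→1) (x^3 - 1)/(x - 1) = 3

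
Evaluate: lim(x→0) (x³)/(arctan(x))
This is a 0/0 indeterminate form.

Apply L'Hôpital's rule: differentiate numerator and denominator separately.
  f(x) = x^3   ⇒   f'(x) = 3·x^2
  g(x) = atan(x)   ⇒   g'(x) = 1/(x^2 + 1)
  lim(x→0) f'(x)/g'(x) = lim(x→0) (3·x^2)/(1/(x^2 + 1))
  = 0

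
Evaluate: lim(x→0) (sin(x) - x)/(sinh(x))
This is a 0/0 indeterminate form.

Apply L'Hôpital's rule: differentiate numerator and denominator separately.
  f(x) = -x + sin(x)   ⇒   f'(x) = cos(x) - 1
  g(x) = sinh(x)   ⇒   g'(x) = cosh(x)
  lim(x→0) f'(x)/g'(x) = lim(x→0) (cos(x) - 1)/(cosh(x))
  = 0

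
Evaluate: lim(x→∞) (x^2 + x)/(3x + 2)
This is an ∞/∞ indeterminate form.

Apply L'Hôpital's rule: differentiate numerator and denominator separately.
  f(x) = x^2 + x   ⇒   f'(x) = 2·x + 1
  g(x) = 3·x + 2   ⇒   g'(x) = 3
  lim(x→∞) f'(x)/g'(x) = lim(x→∞) (2·x + 1)/(3)
  = ∞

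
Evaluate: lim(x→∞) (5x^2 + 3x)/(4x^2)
This is an ∞/∞ indeterminate form.

Apply L'Hôpital's rule: differentiate numerator and denominator separately.
  f(x) = 5·x^2 + 3·x   ⇒   f'(x) = 10·x + 3
  g(x) = 4·x^2   ⇒   g'(x) = 8·x
  lim(x→∞) f'(x)/g'(x) = lim(x→∞) (10·x + 3)/(8·x)
  = 5/4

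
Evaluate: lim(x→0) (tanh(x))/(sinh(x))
This is a 0/0 indeterminate form.

Apply L'Hôpital's rule: differentiate numerator and denominator separately.
  f(x) = tanh(x)   ⇒   f'(x) = 1 - tanh(x)^2
  g(x) = sinh(x)   ⇒   g'(x) = cosh(x)
  lim(x→0) f'(x)/g'(x) = lim(x→0) (1 - tanh(x)^2)/(cosh(x))
  = 1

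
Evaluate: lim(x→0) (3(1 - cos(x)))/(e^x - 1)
This is a 0/0 indeterminate form.

Apply L'Hôpital's rule: differentiate numerator and denominator separately.
  f(x) = 3 - 3·cos(x)   ⇒   f'(x) = 3·sin(x)
  g(x) = e^(x) - 1   ⇒   g'(x) = e^(x)
  lim(x→0) f'(x)/g'(x) = lim(x→0) (3·sin(x))/(e^(x))
  = 0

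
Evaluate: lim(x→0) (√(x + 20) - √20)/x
This is a standard limit.

Factor or rationalize the expression:
  lim(x→0) (√(x + 20) - √20)/x = sqrt(5)/20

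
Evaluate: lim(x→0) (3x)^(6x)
This is an exponential indeterminate form.

For exponential indeterminate forms, take the natural log:
  Let L = lim(x→0) (3x)^(6x)
  Then ln(L) = lim(x→0) [exponent × ln(base)]
  Evaluate using L'Hôpital or standard limits, then exponentiate.
  L = 1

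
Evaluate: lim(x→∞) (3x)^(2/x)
This is an exponential indeterminate form.

For exponential indeterminate forms, take the natural log:
  Let L = lim(x→∞) (3x)^(2/x)
  Then ln(L) = lim(x→∞) [exponent × ln(base)]
  Evaluate using L'Hôpital or standard limits, then exponentiate.
  L = 1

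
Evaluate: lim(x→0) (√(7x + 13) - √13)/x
This is a standard limit.

Factor or rationalize the expression:
  lim(x→0) (√(7x + 13) - √13)/x = 7·sqrt(13)/26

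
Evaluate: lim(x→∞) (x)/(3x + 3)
This is an ∞/∞ indeterminate form.

Apply L'Hôpital's rule: differentiate numerator and denominator separately.
  f(x) = x   ⇒   f'(x) = 1
  g(x) = 3·x + 3   ⇒   g'(x) = 3
  lim(x→∞) f'(x)/g'(x) = lim(x→∞) (1)/(3)
  = 1/3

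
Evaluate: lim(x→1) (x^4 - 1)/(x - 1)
This is a standard limit.

Factor or rationalize the expression:
  lim(x→1) (x^4 - 1)/(x - 1) = 4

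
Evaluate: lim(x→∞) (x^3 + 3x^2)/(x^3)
This is an ∞/∞ indeterminate form.

Apply L'Hôpital's rule: differentiate numerator and denominator separately.
  f(x) = x^3 + 3·x^2   ⇒   f'(x) = 3·x^2 + 6·x
  g(x) = x^3   ⇒   g'(x) = 3·x^2
  lim(x→∞) f'(x)/g'(x) = lim(x→∞) (3·x^2 + 6·x)/(3·x^2)
  = 1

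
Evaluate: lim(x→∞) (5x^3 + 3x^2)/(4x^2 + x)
This is an ∞/∞ indeterminate form.

Apply L'Hôpital's rule: differentiate numerator and denominator separately.
  f(x) = 5·x^3 + 3·x^2   ⇒   f'(x) = 15·x^2 + 6·x
  g(x) = 4·x^2 + x   ⇒   g'(x) = 8·x + 1
  lim(x→∞) f'(x)/g'(x) = lim(x→∞) (15·x^2 + 6·x)/(8·x + 1)
  = ∞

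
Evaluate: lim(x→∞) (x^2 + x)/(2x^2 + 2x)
This is an ∞/∞ indeterminate form.

Apply L'Hôpital's rule: differentiate numerator and denominator separately.
  f(x) = x^2 + x   ⇒   f'(x) = 2·x + 1
  g(x) = 2·x^2 + 2·x   ⇒   g'(x) = 4·x + 2
  lim(x→∞) f'(x)/g'(x) = lim(x→∞) (2·x + 1)/(4·x + 2)
  = 1/2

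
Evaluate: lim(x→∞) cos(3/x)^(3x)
This is an exponential indeterminate form.

For exponential indeterminate forms, take the natural log:
  Let L = lim(x→∞) cos(3/x)^(3x)
  Then ln(L) = lim(x→∞) [exponent × ln(base)]
  Evaluate using L'Hôpital or standard limits, then exponentiate.
  L = 1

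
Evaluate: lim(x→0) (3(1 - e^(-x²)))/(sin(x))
This is a 0/0 indeterminate form.

Apply L'Hôpital's rule: differentiate numerator and denominator separately.
  f(x) = 3 - 3·e^(-x^2)   ⇒   f'(x) = 6·x·e^(-x^2)
  g(x) = sin(x)   ⇒   g'(x) = cos(x)
  lim(x→0) f'(x)/g'(x) = lim(x→0) (6·x·e^(-x^2))/(cos(x))
  = 0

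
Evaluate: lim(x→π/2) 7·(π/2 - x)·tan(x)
This is a 0·∞ indeterminate form.

Rewrite 0·∞ as a quotient (0/0 or ∞/∞ form), then apply L'Hôpital's rule:
  lim(x→π/2) 7·(π/2 - x)·tan(x) = 7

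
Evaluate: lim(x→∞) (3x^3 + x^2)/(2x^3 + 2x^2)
This is an ∞/∞ indeterminate form.

Apply L'Hôpital's rule: differentiate numerator and denominator separately.
  f(x) = 3·x^3 + x^2   ⇒   f'(x) = 9·x^2 + 2·x
  g(x) = 2·x^3 + 2·x^2   ⇒   g'(x) = 6·x^2 + 4·x
  lim(x→∞) f'(x)/g'(x) = lim(x→∞) (9·x^2 + 2·x)/(6·x^2 + 4·x)
  = 3/2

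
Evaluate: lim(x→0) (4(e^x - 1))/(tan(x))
This is a 0/0 indeterminate form.

Apply L'Hôpital's rule: differentiate numerator and denominator separately.
  f(x) = 4·e^(x) - 4   ⇒   f'(x) = 4·e^(x)
  g(x) = tan(x)   ⇒   g'(x) = tan(x)^2 + 1
  lim(x→0) f'(x)/g'(x) = lim(x→0) (4·e^(x))/(tan(x)^2 + 1)
  = 4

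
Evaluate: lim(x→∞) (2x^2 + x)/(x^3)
This is an ∞/∞ indeterminate form.

Apply L'Hôpital's rule: differentiate numerator and denominator separately.
  f(x) = 2·x^2 + x   ⇒   f'(x) = 4·x + 1
  g(x) = x^3   ⇒   g'(x) = 3·x^2
  lim(x→∞) f'(x)/g'(x) = lim(x→∞) (4·x + 1)/(3·x^2)
  = 0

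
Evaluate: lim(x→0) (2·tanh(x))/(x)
This is a 0/0 indeterminate form.

Apply L'Hôpital's rule: differentiate numerator and denominator separately.
  f(x) = 2·tanh(x)   ⇒   f'(x) = 2 - 2·tanh(x)^2
  g(x) = x   ⇒   g'(x) = 1
  lim(x→0) f'(x)/g'(x) = lim(x→0) (2 - 2·tanh(x)^2)/(1)
  = 2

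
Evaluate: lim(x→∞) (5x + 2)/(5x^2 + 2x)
This is an ∞/∞ indeterminate form.

Apply L'Hôpital's rule: differentiate numerator and denominator separately.
  f(x) = 5·x + 2   ⇒   f'(x) = 5
  g(x) = 5·x^2 + 2·x   ⇒   g'(x) = 10·x + 2
  lim(x→∞) f'(x)/g'(x) = lim(x→∞) (5)/(10·x + 2)
  = 0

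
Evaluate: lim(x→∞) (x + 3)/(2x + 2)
This is an ∞/∞ indeterminate form.

Apply L'Hôpital's rule: differentiate numerator and denominator separately.
  f(x) = x + 3   ⇒   f'(x) = 1
  g(x) = 2·x + 2   ⇒   g'(x) = 2
  lim(x→∞) f'(x)/g'(x) = lim(x→∞) (1)/(2)
  = 1/2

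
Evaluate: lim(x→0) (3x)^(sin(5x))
This is an exponential indeterminate form.

For exponential indeterminate forms, take the natural log:
  Let L = lim(x→0) (3x)^(sin(5x))
  Then ln(L) = lim(x→0) [exponent × ln(base)]
  Evaluate using L'Hôpital or standard limits, then exponentiate.
  L = 1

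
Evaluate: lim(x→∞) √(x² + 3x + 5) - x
This is an ∞-∞ indeterminate form.

Combine fractions or rationalize to convert ∞-∞ to 0/0 form:
  lim(x→∞) √(x² + 3x + 5) - x = 3/2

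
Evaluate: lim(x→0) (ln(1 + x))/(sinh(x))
This is a 0/0 indeterminate form.

Apply L'Hôpital's rule: differentiate numerator and denominator separately.
  f(x) = ln(x + 1)   ⇒   f'(x) = 1/(x + 1)
  g(x) = sinh(x)   ⇒   g'(x) = cosh(x)
  lim(x→0) f'(x)/g'(x) = lim(x→0) (1/(x + 1))/(cosh(x))
  = 1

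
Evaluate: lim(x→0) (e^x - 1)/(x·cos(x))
This is a 0/0 indeterminate form.

Apply L'Hôpital's rule: differentiate numerator and denominator separately.
  f(x) = e^(x) - 1   ⇒   f'(x) = e^(x)
  g(x) = x·cos(x)   ⇒   g'(x) = -x·sin(x) + cos(x)
  lim(x→0) f'(x)/g'(x) = lim(x→0) (e^(x))/(-x·sin(x) + cos(x))
  = 1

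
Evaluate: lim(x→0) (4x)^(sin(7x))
This is an exponential indeterminate form.

For exponential indeterminate forms, take the natural log:
  Let L = lim(x→0) (4x)^(sin(7x))
  Then ln(L) = lim(x→0) [exponent × ln(base)]
  Evaluate using L'Hôpital or standard limits, then exponentiate.
  L = 1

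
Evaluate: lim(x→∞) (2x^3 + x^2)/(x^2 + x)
This is an ∞/∞ indeterminate form.

Apply L'Hôpital's rule: differentiate numerator and denominator separately.
  f(x) = 2·x^3 + x^2   ⇒   f'(x) = 6·x^2 + 2·x
  g(x) = x^2 + x   ⇒   g'(x) = 2·x + 1
  lim(x→∞) f'(x)/g'(x) = lim(x→∞) (6·x^2 + 2·x)/(2·x + 1)
  = ∞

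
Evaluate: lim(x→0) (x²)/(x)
This is a 0/0 indeterminate form.

Apply L'Hôpital's rule: differentiate numerator and denominator separately.
  f(x) = x^2   ⇒   f'(x) = 2·x
  g(x) = x   ⇒   g'(x) = 1
  lim(x→0) f'(x)/g'(x) = lim(x→0) (2·x)/(1)
  = 0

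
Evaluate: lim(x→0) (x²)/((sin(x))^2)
This is a 0/0 indeterminate form.

Apply L'Hôpital's rule: differentiate numerator and denominator separately.
  f(x) = x^2   ⇒   f'(x) = 2·x
  g(x) = sin(x)^2   ⇒   g'(x) = 2·sin(x)·cos(x)
  lim(x→0) f'(x)/g'(x) = lim(x→0) (2·x)/(2·sin(x)·cos(x))
  = 1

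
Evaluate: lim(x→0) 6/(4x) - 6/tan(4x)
This is an ∞-∞ indeterminate form.

Combine fractions or rationalize to convert ∞-∞ to 0/0 form:
  lim(x→0) 6/(4x) - 6/tan(4x) = 0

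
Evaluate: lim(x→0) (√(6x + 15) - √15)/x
This is a standard limit.

Factor or rationalize the expression:
  lim(x→0) (√(6x + 15) - √15)/x = sqrt(15)/5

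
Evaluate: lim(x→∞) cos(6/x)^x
This is an exponential indeterminate form.

For exponential indeterminate forms, take the natural log:
  Let L = lim(x→∞) cos(6/x)^x
  Then ln(L) = lim(x→∞) [exponent × ln(base)]
  Evaluate using L'Hôpital or standard limits, then exponentiate.
  L = 1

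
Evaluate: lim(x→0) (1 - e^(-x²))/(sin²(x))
This is a 0/0 indeterminate form.

Apply L'Hôpital's rule: differentiate numerator and denominator separately.
  f(x) = 1 - e^(-x^2)   ⇒   f'(x) = 2·x·e^(-x^2)
  g(x) = sin(x)^2   ⇒   g'(x) = 2·sin(x)·cos(x)
  lim(x→0) f'(x)/g'(x) = lim(x→0) (2·x·e^(-x^2))/(2·sin(x)·cos(x))
  = 1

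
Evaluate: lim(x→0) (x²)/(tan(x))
This is a 0/0 indeterminate form.

Apply L'Hôpital's rule: differentiate numerator and denominator separately.
  f(x) = x^2   ⇒   f'(x) = 2·x
  g(x) = tan(x)   ⇒   g'(x) = tan(x)^2 + 1
  lim(x→0) f'(x)/g'(x) = lim(x→0) (2·x)/(tan(x)^2 + 1)
  = 0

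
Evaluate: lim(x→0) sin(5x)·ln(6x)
This is a 0·∞ indeterminate form.

Rewrite 0·∞ as a quotient (0/0 or ∞/∞ form), then apply L'Hôpital's rule:
  lim(x→0) sin(5x)·ln(6x) = 0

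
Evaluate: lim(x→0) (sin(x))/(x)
This is a 0/0 indeterminate form.

Apply L'Hôpital's rule: differentiate numerator and denominator separately.
  f(x) = sin(x)   ⇒   f'(x) = cos(x)
  g(x) = x   ⇒   g'(x) = 1
  lim(x→0) f'(x)/g'(x) = lim(x→0) (cos(x))/(1)
  = 1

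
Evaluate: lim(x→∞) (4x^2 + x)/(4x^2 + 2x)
This is an ∞/∞ indeterminate form.

Apply L'Hôpital's rule: differentiate numerator and denominator separately.
  f(x) = 4·x^2 + x   ⇒   f'(x) = 8·x + 1
  g(x) = 4·x^2 + 2·x   ⇒   g'(x) = 8·x + 2
  lim(x→∞) f'(x)/g'(x) = lim(x→∞) (8·x + 1)/(8·x + 2)
  = 1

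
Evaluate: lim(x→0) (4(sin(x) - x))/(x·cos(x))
This is a 0/0 indeterminate form.

Apply L'Hôpital's rule: differentiate numerator and denominator separately.
  f(x) = -4·x + 4·sin(x)   ⇒   f'(x) = 4·cos(x) - 4
  g(x) = x·cos(x)   ⇒   g'(x) = -x·sin(x) + cos(x)
  lim(x→0) f'(x)/g'(x) = lim(x→0) (4·cos(x) - 4)/(-x·sin(x) + cos(x))
  = 0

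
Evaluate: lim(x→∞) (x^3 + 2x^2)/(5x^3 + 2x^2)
This is an ∞/∞ indeterminate form.

Apply L'Hôpital's rule: differentiate numerator and denominator separately.
  f(x) = x^3 + 2·x^2   ⇒   f'(x) = 3·x^2 + 4·x
  g(x) = 5·x^3 + 2·x^2   ⇒   g'(x) = 15·x^2 + 4·x
  lim(x→∞) f'(x)/g'(x) = lim(x→∞) (3·x^2 + 4·x)/(15·x^2 + 4·x)
  = 1/5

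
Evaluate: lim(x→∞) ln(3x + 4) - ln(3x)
This is an ∞-∞ indeterminate form.

Combine fractions or rationalize to convert ∞-∞ to 0/0 form:
  lim(x→∞) ln(3x + 4) - ln(3x) = 0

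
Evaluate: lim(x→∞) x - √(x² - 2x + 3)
This is an ∞-∞ indeterminate form.

Combine fractions or rationalize to convert ∞-∞ to 0/0 form:
  lim(x→∞) x - √(x² - 2x + 3) = 1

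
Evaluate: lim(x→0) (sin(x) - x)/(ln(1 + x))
This is a 0/0 indeterminate form.

Apply L'Hôpital's rule: differentiate numerator and denominator separately.
  f(x) = -x + sin(x)   ⇒   f'(x) = cos(x) - 1
  g(x) = ln(x + 1)   ⇒   g'(x) = 1/(x + 1)
  lim(x→0) f'(x)/g'(x) = lim(x→0) (cos(x) - 1)/(1/(x + 1))
  = 0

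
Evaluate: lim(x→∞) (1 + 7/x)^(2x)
This is an exponential indeterminate form.

For exponential indeterminate forms, take the natural log:
  Let L = lim(x→∞) (1 + 7/x)^(2x)
  Then ln(L) = lim(x→∞) [exponent × ln(base)]
  Evaluate using L'Hôpital or standard limits, then exponentiate.
  L = e^(14)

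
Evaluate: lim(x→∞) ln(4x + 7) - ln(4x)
This is an ∞-∞ indeterminate form.

Combine fractions or rationalize to convert ∞-∞ to 0/0 form:
  lim(x→∞) ln(4x + 7) - ln(4x) = 0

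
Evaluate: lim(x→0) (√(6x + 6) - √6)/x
This is a standard limit.

Factor or rationalize the expression:
  lim(x→0) (√(6x + 6) - √6)/x = sqrt(6)/2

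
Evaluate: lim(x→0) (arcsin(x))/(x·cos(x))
This is a 0/0 indeterminate form.

Apply L'Hôpital's rule: differentiate numerator and denominator separately.
  f(x) = asin(x)   ⇒   f'(x) = 1/sqrt(1 - x^2)
  g(x) = x·cos(x)   ⇒   g'(x) = -x·sin(x) + cos(x)
  lim(x→0) f'(x)/g'(x) = lim(x→0) (1/sqrt(1 - x^2))/(-x·sin(x) + cos(x))
  = 1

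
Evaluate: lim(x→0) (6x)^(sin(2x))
This is an exponential indeterminate form.

For exponential indeterminate forms, take the natural log:
  Let L = lim(x→0) (6x)^(sin(2x))
  Then ln(L) = lim(x→0) [exponent × ln(base)]
  Evaluate using L'Hôpital or standard limits, then exponentiate.
  L = 1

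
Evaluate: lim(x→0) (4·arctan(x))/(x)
This is a 0/0 indeterminate form.

Apply L'Hôpital's rule: differentiate numerator and denominator separately.
  f(x) = 4·atan(x)   ⇒   f'(x) = 4/(x^2 + 1)
  g(x) = x   ⇒   g'(x) = 1
  lim(x→0) f'(x)/g'(x) = lim(x→0) (4/(x^2 + 1))/(1)
  = 4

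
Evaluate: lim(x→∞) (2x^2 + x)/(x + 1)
This is an ∞/∞ indeterminate form.

Apply L'Hôpital's rule: differentiate numerator and denominator separately.
  f(x) = 2·x^2 + x   ⇒   f'(x) = 4·x + 1
  g(x) = x + 1   ⇒   g'(x) = 1
  lim(x→∞) f'(x)/g'(x) = lim(x→∞) (4·x + 1)/(1)
  = ∞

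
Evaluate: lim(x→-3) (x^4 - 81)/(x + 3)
This is a standard limit.

Factor or rationalize the expression:
  lim(x→-3) (x^4 - 81)/(x + 3) = -108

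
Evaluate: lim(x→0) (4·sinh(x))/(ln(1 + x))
This is a 0/0 indeterminate form.

Apply L'Hôpital's rule: differentiate numerator and denominator separately.
  f(x) = 4·sinh(x)   ⇒   f'(x) = 4·cosh(x)
  g(x) = ln(x + 1)   ⇒   g'(x) = 1/(x + 1)
  lim(x→0) f'(x)/g'(x) = lim(x→0) (4·cosh(x))/(1/(x + 1))
  = 4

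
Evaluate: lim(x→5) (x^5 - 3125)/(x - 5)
This is a standard limit.

Factor or rationalize the expression:
  lim(x→5) (x^5 - 3125)/(x - 5) = 3125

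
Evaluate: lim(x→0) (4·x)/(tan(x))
This is a 0/0 indeterminate form.

Apply L'Hôpital's rule: differentiate numerator and denominator separately.
  f(x) = 4·x   ⇒   f'(x) = 4
  g(x) = tan(x)   ⇒   g'(x) = tan(x)^2 + 1
  lim(x→0) f'(x)/g'(x) = lim(x→0) (4)/(tan(x)^2 + 1)
  = 4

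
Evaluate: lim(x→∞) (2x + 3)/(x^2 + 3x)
This is an ∞/∞ indeterminate form.

Apply L'Hôpital's rule: differentiate numerator and denominator separately.
  f(x) = 2·x + 3   ⇒   f'(x) = 2
  g(x) = x^2 + 3·x   ⇒   g'(x) = 2·x + 3
  lim(x→∞) f'(x)/g'(x) = lim(x→∞) (2)/(2·x + 3)
  = 0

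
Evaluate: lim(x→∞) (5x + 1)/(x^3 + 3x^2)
This is an ∞/∞ indeterminate form.

Apply L'Hôpital's rule: differentiate numerator and denominator separately.
  f(x) = 5·x + 1   ⇒   f'(x) = 5
  g(x) = x^3 + 3·x^2   ⇒   g'(x) = 3·x^2 + 6·x
  lim(x→∞) f'(x)/g'(x) = lim(x→∞) (5)/(3·x^2 + 6·x)
  = 0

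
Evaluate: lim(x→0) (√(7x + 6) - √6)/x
This is a standard limit.

Factor or rationalize the expression:
  lim(x→0) (√(7x + 6) - √6)/x = 7·sqrt(6)/12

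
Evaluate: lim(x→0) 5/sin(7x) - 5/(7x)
This is an ∞-∞ indeterminate form.

Combine fractions or rationalize to convert ∞-∞ to 0/0 form:
  lim(x→0) 5/sin(7x) - 5/(7x) = 0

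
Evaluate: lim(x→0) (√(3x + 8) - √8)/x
This is a standard limit.

Factor or rationalize the expression:
  lim(x→0) (√(3x + 8) - √8)/x = 3·sqrt(2)/8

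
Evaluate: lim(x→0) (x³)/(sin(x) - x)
This is a 0/0 indeterminate form.

Apply L'Hôpital's rule: differentiate numerator and denominator separately.
  f(x) = x^3   ⇒   f'(x) = 3·x^2
  g(x) = -x + sin(x)   ⇒   g'(x) = cos(x) - 1
  lim(x→0) f'(x)/g'(x) = lim(x→0) (3·x^2)/(cos(x) - 1)
  = -6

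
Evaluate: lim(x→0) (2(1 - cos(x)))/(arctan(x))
This is a 0/0 indeterminate form.

Apply L'Hôpital's rule: differentiate numerator and denominator separately.
  f(x) = 2 - 2·cos(x)   ⇒   f'(x) = 2·sin(x)
  g(x) = atan(x)   ⇒   g'(x) = 1/(x^2 + 1)
  lim(x→0) f'(x)/g'(x) = lim(x→0) (2·sin(x))/(1/(x^2 + 1))
  = 0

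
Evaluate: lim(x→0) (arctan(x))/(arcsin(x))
This is a 0/0 indeterminate form.

Apply L'Hôpital's rule: differentiate numerator and denominator separately.
  f(x) = atan(x)   ⇒   f'(x) = 1/(x^2 + 1)
  g(x) = asin(x)   ⇒   g'(x) = 1/sqrt(1 - x^2)
  lim(x→0) f'(x)/g'(x) = lim(x→0) (1/(x^2 + 1))/(1/sqrt(1 - x^2))
  = 1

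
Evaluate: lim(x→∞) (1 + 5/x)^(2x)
This is an exponential indeterminate form.

For exponential indeterminate forms, take the natural log:
  Let L = lim(x→∞) (1 + 5/x)^(2x)
  Then ln(L) = lim(x→∞) [exponent × ln(base)]
  Evaluate using L'Hôpital or standard limits, then exponentiate.
  L = e^(10)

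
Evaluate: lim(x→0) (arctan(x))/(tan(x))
This is a 0/0 indeterminate form.

Apply L'Hôpital's rule: differentiate numerator and denominator separately.
  f(x) = atan(x)   ⇒   f'(x) = 1/(x^2 + 1)
  g(x) = tan(x)   ⇒   g'(x) = tan(x)^2 + 1
  lim(x→0) f'(x)/g'(x) = lim(x→0) (1/(x^2 + 1))/(tan(x)^2 + 1)
  = 1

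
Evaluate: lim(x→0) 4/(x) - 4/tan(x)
This is an ∞-∞ indeterminate form.

Combine fractions or rationalize to convert ∞-∞ to 0/0 form:
  lim(x→0) 4/(x) - 4/tan(x) = 0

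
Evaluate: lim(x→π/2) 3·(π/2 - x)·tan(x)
This is a 0·∞ indeterminate form.

Rewrite 0·∞ as a quotient (0/0 or ∞/∞ form), then apply L'Hôpital's rule:
  lim(x→π/2) 3·(π/2 - x)·tan(x) = 3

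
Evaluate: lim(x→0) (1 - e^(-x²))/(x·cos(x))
This is a 0/0 indeterminate form.

Apply L'Hôpital's rule: differentiate numerator and denominator separately.
  f(x) = 1 - e^(-x^2)   ⇒   f'(x) = 2·x·e^(-x^2)
  g(x) = x·cos(x)   ⇒   g'(x) = -x·sin(x) + cos(x)
  lim(x→0) f'(x)/g'(x) = lim(x→0) (2·x·e^(-x^2))/(-x·sin(x) + cos(x))
  = 0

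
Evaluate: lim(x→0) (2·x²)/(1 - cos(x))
This is a 0/0 indeterminate form.

Apply L'Hôpital's rule: differentiate numerator and denominator separately.
  f(x) = 2·x^2   ⇒   f'(x) = 4·x
  g(x) = 1 - cos(x)   ⇒   g'(x) = sin(x)
  lim(x→0) f'(x)/g'(x) = lim(x→0) (4·x)/(sin(x))
  = 4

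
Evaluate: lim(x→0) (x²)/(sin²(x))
This is a 0/0 indeterminate form.

Apply L'Hôpital's rule: differentiate numerator and denominator separately.
  f(x) = x^2   ⇒   f'(x) = 2·x
  g(x) = sin(x)^2   ⇒   g'(x) = 2·sin(x)·cos(x)
  lim(x→0) f'(x)/g'(x) = lim(x→0) (2·x)/(2·sin(x)·cos(x))
  = 1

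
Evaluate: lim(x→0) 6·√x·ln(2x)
This is a 0·∞ indeterminate form.

Rewrite 0·∞ as a quotient (0/0 or ∞/∞ form), then apply L'Hôpital's rule:
  lim(x→0) 6·√x·ln(2x) = 0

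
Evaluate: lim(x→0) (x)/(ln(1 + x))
This is a 0/0 indeterminate form.

Apply L'Hôpital's rule: differentiate numerator and denominator separately.
  f(x) = x   ⇒   f'(x) = 1
  g(x) = ln(x + 1)   ⇒   g'(x) = 1/(x + 1)
  lim(x→0) f'(x)/g'(x) = lim(x→0) (1)/(1/(x + 1))
  = 1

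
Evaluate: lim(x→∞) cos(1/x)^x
This is an exponential indeterminate form.

For exponential indeterminate forms, take the natural log:
  Let L = lim(x→∞) cos(1/x)^x
  Then ln(L) = lim(x→∞) [exponent × ln(base)]
  Evaluate using L'Hôpital or standard limits, then exponentiate.
  L = 1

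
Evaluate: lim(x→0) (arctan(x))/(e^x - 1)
This is a 0/0 indeterminate form.

Apply L'Hôpital's rule: differentiate numerator and denominator separately.
  f(x) = atan(x)   ⇒   f'(x) = 1/(x^2 + 1)
  g(x) = e^(x) - 1   ⇒   g'(x) = e^(x)
  lim(x→0) f'(x)/g'(x) = lim(x→0) (1/(x^2 + 1))/(e^(x))
  = 1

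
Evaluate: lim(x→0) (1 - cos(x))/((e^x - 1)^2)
This is a 0/0 indeterminate form.

Apply L'Hôpital's rule: differentiate numerator and denominator separately.
  f(x) = 1 - cos(x)   ⇒   f'(x) = sin(x)
  g(x) = (e^(x) - 1)^2   ⇒   g'(x) = 2·(e^(x) - 1)·e^(x)
  lim(x→0) f'(x)/g'(x) = lim(x→0) (sin(x))/(2·(e^(x) - 1)·e^(x))
  = 1/2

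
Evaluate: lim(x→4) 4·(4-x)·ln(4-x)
This is a 0·∞ indeterminate form.

Rewrite 0·∞ as a quotient (0/0 or ∞/∞ form), then apply L'Hôpital's rule:
  lim(x→4) 4·(4-x)·ln(4-x) = 0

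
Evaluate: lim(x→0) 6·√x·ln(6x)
This is a 0·∞ indeterminate form.

Rewrite 0·∞ as a quotient (0/0 or ∞/∞ form), then apply L'Hôpital's rule:
  lim(x→0) 6·√x·ln(6x) = 0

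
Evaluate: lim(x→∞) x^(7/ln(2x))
This is an exponential indeterminate form.

For exponential indeterminate forms, take the natural log:
  Let L = lim(x→∞) x^(7/ln(2x))
  Then ln(L) = lim(x→∞) [exponent × ln(base)]
  Evaluate using L'Hôpital or standard limits, then exponentiate.
  L = e^(7)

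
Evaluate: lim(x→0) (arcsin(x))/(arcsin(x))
This is a 0/0 indeterminate form.

Apply L'Hôpital's rule: differentiate numerator and denominator separately.
  f(x) = asin(x)   ⇒   f'(x) = 1/sqrt(1 - x^2)
  g(x) = asin(x)   ⇒   g'(x) = 1/sqrt(1 - x^2)
  lim(x→0) f'(x)/g'(x) = lim(x→0) (1/sqrt(1 - x^2))/(1/sqrt(1 - x^2))
  = 1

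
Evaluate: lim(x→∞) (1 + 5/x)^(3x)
This is an exponential indeterminate form.

For exponential indeterminate forms, take the natural log:
  Let L = lim(x→∞) (1 + 5/x)^(3x)
  Then ln(L) = lim(x→∞) [exponent × ln(base)]
  Evaluate using L'Hôpital or standard limits, then exponentiate.
  L = e^(15)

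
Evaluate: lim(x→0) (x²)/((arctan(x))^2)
This is a 0/0 indeterminate form.

Apply L'Hôpital's rule: differentiate numerator and denominator separately.
  f(x) = x^2   ⇒   f'(x) = 2·x
  g(x) = atan(x)^2   ⇒   g'(x) = 2·atan(x)/(x^2 + 1)
  lim(x→0) f'(x)/g'(x) = lim(x→0) (2·x)/(2·atan(x)/(x^2 + 1))
  = 1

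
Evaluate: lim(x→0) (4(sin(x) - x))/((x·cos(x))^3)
This is a 0/0 indeterminate form.

Apply L'Hôpital's rule: differentiate numerator and denominator separately.
  f(x) = -4·x + 4·sin(x)   ⇒   f'(x) = 4·cos(x) - 4
  g(x) = x^3·cos(x)^3   ⇒   g'(x) = -3·x^3·sin(x)·cos(x)^2 + 3·x^2·cos(x)^3
  lim(x→0) f'(x)/g'(x) = lim(x→0) (4·cos(x) - 4)/(-3·x^3·sin(x)·cos(x)^2 + 3·x^2·cos(x)^3)
  = -2/3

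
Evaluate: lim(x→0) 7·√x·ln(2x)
This is a 0·∞ indeterminate form.

Rewrite 0·∞ as a quotient (0/0 or ∞/∞ form), then apply L'Hôpital's rule:
  lim(x→0) 7·√x·ln(2x) = 0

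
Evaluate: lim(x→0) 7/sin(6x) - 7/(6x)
This is an ∞-∞ indeterminate form.

Combine fractions or rationalize to convert ∞-∞ to 0/0 form:
  lim(x→0) 7/sin(6x) - 7/(6x) = 0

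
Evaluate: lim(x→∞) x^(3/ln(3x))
This is an exponential indeterminate form.

For exponential indeterminate forms, take the natural log:
  Let L = lim(x→∞) x^(3/ln(3x))
  Then ln(L) = lim(x→∞) [exponent × ln(base)]
  Evaluate using L'Hôpital or standard limits, then exponentiate.
  L = e^(3)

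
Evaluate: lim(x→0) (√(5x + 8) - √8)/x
This is a standard limit.

Factor or rationalize the expression:
  lim(x→0) (√(5x + 8) - √8)/x = 5·sqrt(2)/8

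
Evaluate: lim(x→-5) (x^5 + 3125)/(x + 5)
This is a standard limit.

Factor or rationalize the expression:
  lim(x→-5) (x^5 + 3125)/(x + 5) = 3125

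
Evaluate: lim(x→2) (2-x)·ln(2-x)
This is a 0·∞ indeterminate form.

Rewrite 0·∞ as a quotient (0/0 or ∞/∞ form), then apply L'Hôpital's rule:
  lim(x→2) (2-x)·ln(2-x) = 0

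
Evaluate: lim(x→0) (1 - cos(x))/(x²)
This is a 0/0 indeterminate form.

Apply L'Hôpital's rule: differentiate numerator and denominator separately.
  f(x) = 1 - cos(x)   ⇒   f'(x) = sin(x)
  g(x) = x^2   ⇒   g'(x) = 2·x
  lim(x→0) f'(x)/g'(x) = lim(x→0) (sin(x))/(2·x)
  = 1/2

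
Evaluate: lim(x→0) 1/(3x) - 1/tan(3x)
This is an ∞-∞ indeterminate form.

Combine fractions or rationalize to convert ∞-∞ to 0/0 form:
  lim(x→0) 1/(3x) - 1/tan(3x) = 0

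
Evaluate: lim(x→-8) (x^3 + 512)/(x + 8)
This is a standard limit.

Factor or rationalize the expression:
  lim(x→-8) (x^3 + 512)/(x + 8) = 192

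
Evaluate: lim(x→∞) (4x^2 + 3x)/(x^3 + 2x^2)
This is an ∞/∞ indeterminate form.

Apply L'Hôpital's rule: differentiate numerator and denominator separately.
  f(x) = 4·x^2 + 3·x   ⇒   f'(x) = 8·x + 3
  g(x) = x^3 + 2·x^2   ⇒   g'(x) = 3·x^2 + 4·x
  lim(x→∞) f'(x)/g'(x) = lim(x→∞) (8·x + 3)/(3·x^2 + 4·x)
  = 0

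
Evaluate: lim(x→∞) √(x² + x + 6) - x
This is an ∞-∞ indeterminate form.

Combine fractions or rationalize to convert ∞-∞ to 0/0 form:
  lim(x→∞) √(x² + x + 6) - x = 1/2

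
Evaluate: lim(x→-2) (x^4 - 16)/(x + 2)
This is a standard limit.

Factor or rationalize the expression:
  lim(x→-2) (x^4 - 16)/(x + 2) = -32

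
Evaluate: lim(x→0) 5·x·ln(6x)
This is a 0·∞ indeterminate form.

Rewrite 0·∞ as a quotient (0/0 or ∞/∞ form), then apply L'Hôpital's rule:
  lim(x→0) 5·x·ln(6x) = 0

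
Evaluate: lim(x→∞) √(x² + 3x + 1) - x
This is an ∞-∞ indeterminate form.

Combine fractions or rationalize to convert ∞-∞ to 0/0 form:
  lim(x→∞) √(x² + 3x + 1) - x = 3/2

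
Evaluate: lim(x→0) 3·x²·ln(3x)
This is a 0·∞ indeterminate form.

Rewrite 0·∞ as a quotient (0/0 or ∞/∞ form), then apply L'Hôpital's rule:
  lim(x→0) 3·x²·ln(3x) = 0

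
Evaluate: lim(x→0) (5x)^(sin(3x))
This is an exponential indeterminate form.

For exponential indeterminate forms, take the natural log:
  Let L = lim(x→0) (5x)^(sin(3x))
  Then ln(L) = lim(x→0) [exponent × ln(base)]
  Evaluate using L'Hôpital or standard limits, then exponentiate.
  L = 1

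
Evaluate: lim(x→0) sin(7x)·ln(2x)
This is a 0·∞ indeterminate form.

Rewrite 0·∞ as a quotient (0/0 or ∞/∞ form), then apply L'Hôpital's rule:
  lim(x→0) sin(7x)·ln(2x) = 0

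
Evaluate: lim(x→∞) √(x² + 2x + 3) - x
This is an ∞-∞ indeterminate form.

Combine fractions or rationalize to convert ∞-∞ to 0/0 form:
  lim(x→∞) √(x² + 2x + 3) - x = 1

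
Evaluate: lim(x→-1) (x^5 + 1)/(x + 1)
This is a standard limit.

Factor or rationalize the expression:
  lim(x→-1) (x^5 + 1)/(x + 1) = 5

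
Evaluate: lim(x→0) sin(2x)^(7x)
This is an exponential indeterminate form.

For exponential indeterminate forms, take the natural log:
  Let L = lim(x→0) sin(2x)^(7x)
  Then ln(L) = lim(x→0) [exponent × ln(base)]
  Evaluate using L'Hôpital or standard limits, then exponentiate.
  L = 1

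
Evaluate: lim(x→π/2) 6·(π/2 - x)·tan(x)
This is a 0·∞ indeterminate form.

Rewrite 0·∞ as a quotient (0/0 or ∞/∞ form), then apply L'Hôpital's rule:
  lim(x→π/2) 6·(π/2 - x)·tan(x) = 6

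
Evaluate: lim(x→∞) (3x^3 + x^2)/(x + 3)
This is an ∞/∞ indeterminate form.

Apply L'Hôpital's rule: differentiate numerator and denominator separately.
  f(x) = 3·x^3 + x^2   ⇒   f'(x) = 9·x^2 + 2·x
  g(x) = x + 3   ⇒   g'(x) = 1
  lim(x→∞) f'(x)/g'(x) = lim(x→∞) (9·x^2 + 2·x)/(1)
  = ∞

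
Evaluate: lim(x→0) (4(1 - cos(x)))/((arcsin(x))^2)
This is a 0/0 indeterminate form.

Apply L'Hôpital's rule: differentiate numerator and denominator separately.
  f(x) = 4 - 4·cos(x)   ⇒   f'(x) = 4·sin(x)
  g(x) = asin(x)^2   ⇒   g'(x) = 2·asin(x)/sqrt(1 - x^2)
  lim(x→0) f'(x)/g'(x) = lim(x→0) (4·sin(x))/(2·asin(x)/sqrt(1 - x^2))
  = 2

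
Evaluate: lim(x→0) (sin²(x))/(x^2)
This is a 0/0 indeterminate form.

Apply L'Hôpital's rule: differentiate numerator and denominator separately.
  f(x) = sin(x)^2   ⇒   f'(x) = 2·sin(x)·cos(x)
  g(x) = x^2   ⇒   g'(x) = 2·x
  lim(x→0) f'(x)/g'(x) = lim(x→0) (2·sin(x)·cos(x))/(2·x)
  = 1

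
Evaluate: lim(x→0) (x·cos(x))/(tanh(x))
This is a 0/0 indeterminate form.

Apply L'Hôpital's rule: differentiate numerator and denominator separately.
  f(x) = x·cos(x)   ⇒   f'(x) = -x·sin(x) + cos(x)
  g(x) = tanh(x)   ⇒   g'(x) = 1 - tanh(x)^2
  lim(x→0) f'(x)/g'(x) = lim(x→0) (-x·sin(x) + cos(x))/(1 - tanh(x)^2)
  = 1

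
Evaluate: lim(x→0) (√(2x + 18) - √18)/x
This is a standard limit.

Factor or rationalize the expression:
  lim(x→0) (√(2x + 18) - √18)/x = sqrt(2)/6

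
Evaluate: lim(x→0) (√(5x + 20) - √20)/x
This is a standard limit.

Factor or rationalize the expression:
  lim(x→0) (√(5x + 20) - √20)/x = sqrt(5)/4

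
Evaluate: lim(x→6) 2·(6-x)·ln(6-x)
This is a 0·∞ indeterminate form.

Rewrite 0·∞ as a quotient (0/0 or ∞/∞ form), then apply L'Hôpital's rule:
  lim(x→6) 2·(6-x)·ln(6-x) = 0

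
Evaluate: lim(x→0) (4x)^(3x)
This is an exponential indeterminate form.

For exponential indeterminate forms, take the natural log:
  Let L = lim(x→0) (4x)^(3x)
  Then ln(L) = lim(x→0) [exponent × ln(base)]
  Evaluate using L'Hôpital or standard limits, then exponentiate.
  L = 1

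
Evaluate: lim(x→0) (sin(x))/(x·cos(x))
This is a 0/0 indeterminate form.

Apply L'Hôpital's rule: differentiate numerator and denominator separately.
  f(x) = sin(x)   ⇒   f'(x) = cos(x)
  g(x) = x·cos(x)   ⇒   g'(x) = -x·sin(x) + cos(x)
  lim(x→0) f'(x)/g'(x) = lim(x→0) (cos(x))/(-x·sin(x) + cos(x))
  = 1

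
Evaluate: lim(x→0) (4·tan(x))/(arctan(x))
This is a 0/0 indeterminate form.

Apply L'Hôpital's rule: differentiate numerator and denominator separately.
  f(x) = 4·tan(x)   ⇒   f'(x) = 4·tan(x)^2 + 4
  g(x) = atan(x)   ⇒   g'(x) = 1/(x^2 + 1)
  lim(x→0) f'(x)/g'(x) = lim(x→0) (4·tan(x)^2 + 4)/(1/(x^2 + 1))
  = 4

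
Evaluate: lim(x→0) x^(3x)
This is an exponential indeterminate form.

For exponential indeterminate forms, take the natural log:
  Let L = lim(x→0) x^(3x)
  Then ln(L) = lim(x→0) [exponent × ln(base)]
  Evaluate using L'Hôpital or standard limits, then exponentiate.
  L = 1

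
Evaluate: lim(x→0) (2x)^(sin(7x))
This is an exponential indeterminate form.

For exponential indeterminate forms, take the natural log:
  Let L = lim(x→0) (2x)^(sin(7x))
  Then ln(L) = lim(x→0) [exponent × ln(base)]
  Evaluate using L'Hôpital or standard limits, then exponentiate.
  L = 1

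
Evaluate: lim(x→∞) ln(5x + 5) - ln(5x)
This is an ∞-∞ indeterminate form.

Combine fractions or rationalize to convert ∞-∞ to 0/0 form:
  lim(x→∞) ln(5x + 5) - ln(5x) = 0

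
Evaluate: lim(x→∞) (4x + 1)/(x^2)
This is an ∞/∞ indeterminate form.

Apply L'Hôpital's rule: differentiate numerator and denominator separately.
  f(x) = 4·x + 1   ⇒   f'(x) = 4
  g(x) = x^2   ⇒   g'(x) = 2·x
  lim(x→∞) f'(x)/g'(x) = lim(x→∞) (4)/(2·x)
  = 0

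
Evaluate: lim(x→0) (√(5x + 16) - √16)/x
This is a standard limit.

Factor or rationalize the expression:
  lim(x→0) (√(5x + 16) - √16)/x = 5/8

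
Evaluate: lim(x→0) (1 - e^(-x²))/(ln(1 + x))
This is a 0/0 indeterminate form.

Apply L'Hôpital's rule: differentiate numerator and denominator separately.
  f(x) = 1 - e^(-x^2)   ⇒   f'(x) = 2·x·e^(-x^2)
  g(x) = ln(x + 1)   ⇒   g'(x) = 1/(x + 1)
  lim(x→0) f'(x)/g'(x) = lim(x→0) (2·x·e^(-x^2))/(1/(x + 1))
  = 0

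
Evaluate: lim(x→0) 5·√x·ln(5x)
This is a 0·∞ indeterminate form.

Rewrite 0·∞ as a quotient (0/0 or ∞/∞ form), then apply L'Hôpital's rule:
  lim(x→0) 5·√x·ln(5x) = 0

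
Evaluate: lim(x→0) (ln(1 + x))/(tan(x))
This is a 0/0 indeterminate form.

Apply L'Hôpital's rule: differentiate numerator and denominator separately.
  f(x) = ln(x + 1)   ⇒   f'(x) = 1/(x + 1)
  g(x) = tan(x)   ⇒   g'(x) = tan(x)^2 + 1
  lim(x→0) f'(x)/g'(x) = lim(x→0) (1/(x + 1))/(tan(x)^2 + 1)
  = 1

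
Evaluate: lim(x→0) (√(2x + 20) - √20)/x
This is a standard limit.

Factor or rationalize the expression:
  lim(x→0) (√(2x + 20) - √20)/x = sqrt(5)/10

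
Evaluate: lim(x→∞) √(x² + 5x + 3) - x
This is an ∞-∞ indeterminate form.

Combine fractions or rationalize to convert ∞-∞ to 0/0 form:
  lim(x→∞) √(x² + 5x + 3) - x = 5/2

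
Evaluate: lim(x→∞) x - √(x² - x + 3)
This is an ∞-∞ indeterminate form.

Combine fractions or rationalize to convert ∞-∞ to 0/0 form:
  lim(x→∞) x - √(x² - x + 3) = 1/2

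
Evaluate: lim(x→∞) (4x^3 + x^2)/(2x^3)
This is an ∞/∞ indeterminate form.

Apply L'Hôpital's rule: differentiate numerator and denominator separately.
  f(x) = 4·x^3 + x^2   ⇒   f'(x) = 12·x^2 + 2·x
  g(x) = 2·x^3   ⇒   g'(x) = 6·x^2
  lim(x→∞) f'(x)/g'(x) = lim(x→∞) (12·x^2 + 2·x)/(6·x^2)
  = 2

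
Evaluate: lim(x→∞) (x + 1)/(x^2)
This is an ∞/∞ indeterminate form.

Apply L'Hôpital's rule: differentiate numerator and denominator separately.
  f(x) = x + 1   ⇒   f'(x) = 1
  g(x) = x^2   ⇒   g'(x) = 2·x
  lim(x→∞) f'(x)/g'(x) = lim(x→∞) (1)/(2·x)
  = 0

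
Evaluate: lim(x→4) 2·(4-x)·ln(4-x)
This is a 0·∞ indeterminate form.

Rewrite 0·∞ as a quotient (0/0 or ∞/∞ form), then apply L'Hôpital's rule:
  lim(x→4) 2·(4-x)·ln(4-x) = 0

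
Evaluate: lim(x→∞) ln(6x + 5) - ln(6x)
This is an ∞-∞ indeterminate form.

Combine fractions or rationalize to convert ∞-∞ to 0/0 form:
  lim(x→∞) ln(6x + 5) - ln(6x) = 0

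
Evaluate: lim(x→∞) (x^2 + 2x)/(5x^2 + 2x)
This is an ∞/∞ indeterminate form.

Apply L'Hôpital's rule: differentiate numerator and denominator separately.
  f(x) = x^2 + 2·x   ⇒   f'(x) = 2·x + 2
  g(x) = 5·x^2 + 2·x   ⇒   g'(x) = 10·x + 2
  lim(x→∞) f'(x)/g'(x) = lim(x→∞) (2·x + 2)/(10·x + 2)
  = 1/5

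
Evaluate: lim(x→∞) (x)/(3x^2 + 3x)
This is an ∞/∞ indeterminate form.

Apply L'Hôpital's rule: differentiate numerator and denominator separately.
  f(x) = x   ⇒   f'(x) = 1
  g(x) = 3·x^2 + 3·x   ⇒   g'(x) = 6·x + 3
  lim(x→∞) f'(x)/g'(x) = lim(x→∞) (1)/(6·x + 3)
  = 0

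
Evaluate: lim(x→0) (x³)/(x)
This is a 0/0 indeterminate form.

Apply L'Hôpital's rule: differentiate numerator and denominator separately.
  f(x) = x^3   ⇒   f'(x) = 3·x^2
  g(x) = x   ⇒   g'(x) = 1
  lim(x→0) f'(x)/g'(x) = lim(x→0) (3·x^2)/(1)
  = 0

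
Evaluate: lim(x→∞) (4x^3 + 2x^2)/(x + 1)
This is an ∞/∞ indeterminate form.

Apply L'Hôpital's rule: differentiate numerator and denominator separately.
  f(x) = 4·x^3 + 2·x^2   ⇒   f'(x) = 12·x^2 + 4·x
  g(x) = x + 1   ⇒   g'(x) = 1
  lim(x→∞) f'(x)/g'(x) = lim(x→∞) (12·x^2 + 4·x)/(1)
  = ∞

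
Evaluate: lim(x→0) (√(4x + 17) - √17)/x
This is a standard limit.

Factor or rationalize the expression:
  lim(x→0) (√(4x + 17) - √17)/x = 2·sqrt(17)/17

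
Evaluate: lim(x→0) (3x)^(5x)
This is an exponential indeterminate form.

For exponential indeterminate forms, take the natural log:
  Let L = lim(x→0) (3x)^(5x)
  Then ln(L) = lim(x→0) [exponent × ln(base)]
  Evaluate using L'Hôpital or standard limits, then exponentiate.
  L = 1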